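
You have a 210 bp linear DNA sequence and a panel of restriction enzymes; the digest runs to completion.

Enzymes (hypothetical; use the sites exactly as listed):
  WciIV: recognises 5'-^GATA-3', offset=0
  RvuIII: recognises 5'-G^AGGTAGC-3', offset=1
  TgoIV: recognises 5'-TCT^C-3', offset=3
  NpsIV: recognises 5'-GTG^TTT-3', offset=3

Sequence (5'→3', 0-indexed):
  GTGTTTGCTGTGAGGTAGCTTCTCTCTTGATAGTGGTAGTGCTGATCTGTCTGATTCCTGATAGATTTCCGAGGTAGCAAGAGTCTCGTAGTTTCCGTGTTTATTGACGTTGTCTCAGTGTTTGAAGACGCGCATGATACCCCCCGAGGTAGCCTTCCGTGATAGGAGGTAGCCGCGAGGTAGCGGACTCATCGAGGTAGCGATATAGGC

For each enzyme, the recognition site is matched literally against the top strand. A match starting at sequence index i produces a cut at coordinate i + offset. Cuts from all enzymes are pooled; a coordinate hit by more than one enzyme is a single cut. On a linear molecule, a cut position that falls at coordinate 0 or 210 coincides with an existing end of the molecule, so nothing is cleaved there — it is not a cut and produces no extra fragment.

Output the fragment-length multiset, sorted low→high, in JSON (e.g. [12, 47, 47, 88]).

[2,3,3,5,6,7,9,9,11,11,11,12,13,14,15,15,16,17,31]

Scan for sites:
  WciIV (GATA, off=0): starts [28, 59, 135, 160, 201] → cuts [28, 59, 135, 160, 201]
  RvuIII (GAGGTAGC, off=1): starts [11, 70, 145, 165, 176, 193] → cuts [12, 71, 146, 166, 177, 194]
  TgoIV (TCTC, off=3): starts [20, 22, 83, 112] → cuts [23, 25, 86, 115]
  NpsIV (GTGTTT, off=3): starts [0, 96, 117] → cuts [3, 99, 120]

All cut coordinates (distinct, sorted): [3, 12, 23, 25, 28, 59, 71, 86, 99, 115, 120, 135, 146, 160, 166, 177, 194, 201]

Fragments:
  [0,3): 3 bp
  [3,12): 9 bp
  [12,23): 11 bp
  [23,25): 2 bp
  [25,28): 3 bp
  [28,59): 31 bp
  [59,71): 12 bp
  [71,86): 15 bp
  [86,99): 13 bp
  [99,115): 16 bp
  [115,120): 5 bp
  [120,135): 15 bp
  [135,146): 11 bp
  [146,160): 14 bp
  [160,166): 6 bp
  [166,177): 11 bp
  [177,194): 17 bp
  [194,201): 7 bp
  [201,210): 9 bp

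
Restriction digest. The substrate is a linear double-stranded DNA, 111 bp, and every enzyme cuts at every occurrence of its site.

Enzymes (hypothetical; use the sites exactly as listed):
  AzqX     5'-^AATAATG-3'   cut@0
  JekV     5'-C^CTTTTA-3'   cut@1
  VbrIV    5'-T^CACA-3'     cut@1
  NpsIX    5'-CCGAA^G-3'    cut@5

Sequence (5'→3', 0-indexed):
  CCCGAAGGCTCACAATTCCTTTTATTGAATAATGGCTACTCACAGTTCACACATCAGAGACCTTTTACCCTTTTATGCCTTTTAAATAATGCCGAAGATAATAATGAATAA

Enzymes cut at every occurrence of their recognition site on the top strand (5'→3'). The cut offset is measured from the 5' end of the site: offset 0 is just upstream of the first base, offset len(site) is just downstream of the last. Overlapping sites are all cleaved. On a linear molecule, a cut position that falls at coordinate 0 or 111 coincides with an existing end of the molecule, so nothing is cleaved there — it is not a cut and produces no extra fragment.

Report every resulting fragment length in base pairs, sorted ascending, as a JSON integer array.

[3,4,6,6,7,8,8,9,9,12,12,13,14]

Per-enzyme occurrences:
  AzqX (AATAATG, off=0): starts [27, 84, 99] → cuts [27, 84, 99]
  JekV (CCTTTTA, off=1): starts [17, 60, 68, 77] → cuts [18, 61, 69, 78]
  VbrIV (TCACA, off=1): starts [9, 39, 46] → cuts [10, 40, 47]
  NpsIX (CCGAAG, off=5): starts [1, 91] → cuts [6, 96]

Pooled cuts: [6, 10, 18, 27, 40, 47, 61, 69, 78, 84, 96, 99]

Fragment lengths:
  [0,6): 6 bp
  [6,10): 4 bp
  [10,18): 8 bp
  [18,27): 9 bp
  [27,40): 13 bp
  [40,47): 7 bp
  [47,61): 14 bp
  [61,69): 8 bp
  [69,78): 9 bp
  [78,84): 6 bp
  [84,96): 12 bp
  [96,99): 3 bp
  [99,111): 12 bp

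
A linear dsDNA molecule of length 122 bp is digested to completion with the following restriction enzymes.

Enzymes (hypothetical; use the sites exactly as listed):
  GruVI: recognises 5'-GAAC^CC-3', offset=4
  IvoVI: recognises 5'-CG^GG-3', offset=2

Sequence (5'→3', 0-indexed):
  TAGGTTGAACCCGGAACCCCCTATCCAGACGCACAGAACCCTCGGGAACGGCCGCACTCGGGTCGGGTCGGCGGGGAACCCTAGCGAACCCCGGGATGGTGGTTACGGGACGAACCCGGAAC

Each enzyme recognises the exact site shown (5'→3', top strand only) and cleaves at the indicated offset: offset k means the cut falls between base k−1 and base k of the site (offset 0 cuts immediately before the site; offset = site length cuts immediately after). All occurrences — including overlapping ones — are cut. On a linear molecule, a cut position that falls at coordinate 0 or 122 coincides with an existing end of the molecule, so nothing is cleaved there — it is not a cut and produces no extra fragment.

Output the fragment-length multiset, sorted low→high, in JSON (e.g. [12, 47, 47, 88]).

Per-enzyme occurrences:
  GruVI (GAACCC, off=4): starts [6, 13, 35, 75, 85, 111] → cuts [10, 17, 39, 79, 89, 115]
  IvoVI (CGGG, off=2): starts [42, 58, 63, 71, 91, 105] → cuts [44, 60, 65, 73, 93, 107]

All cut coordinates (distinct, sorted): [10, 17, 39, 44, 60, 65, 73, 79, 89, 93, 107, 115]

Fragment lengths:
  [0,10): 10 bp
  [10,17): 7 bp
  [17,39): 22 bp
  [39,44): 5 bp
  [44,60): 16 bp
  [60,65): 5 bp
  [65,73): 8 bp
  [73,79): 6 bp
  [79,89): 10 bp
  [89,93): 4 bp
  [93,107): 14 bp
  [107,115): 8 bp
  [115,122): 7 bp

[4,5,5,6,7,7,8,8,10,10,14,16,22]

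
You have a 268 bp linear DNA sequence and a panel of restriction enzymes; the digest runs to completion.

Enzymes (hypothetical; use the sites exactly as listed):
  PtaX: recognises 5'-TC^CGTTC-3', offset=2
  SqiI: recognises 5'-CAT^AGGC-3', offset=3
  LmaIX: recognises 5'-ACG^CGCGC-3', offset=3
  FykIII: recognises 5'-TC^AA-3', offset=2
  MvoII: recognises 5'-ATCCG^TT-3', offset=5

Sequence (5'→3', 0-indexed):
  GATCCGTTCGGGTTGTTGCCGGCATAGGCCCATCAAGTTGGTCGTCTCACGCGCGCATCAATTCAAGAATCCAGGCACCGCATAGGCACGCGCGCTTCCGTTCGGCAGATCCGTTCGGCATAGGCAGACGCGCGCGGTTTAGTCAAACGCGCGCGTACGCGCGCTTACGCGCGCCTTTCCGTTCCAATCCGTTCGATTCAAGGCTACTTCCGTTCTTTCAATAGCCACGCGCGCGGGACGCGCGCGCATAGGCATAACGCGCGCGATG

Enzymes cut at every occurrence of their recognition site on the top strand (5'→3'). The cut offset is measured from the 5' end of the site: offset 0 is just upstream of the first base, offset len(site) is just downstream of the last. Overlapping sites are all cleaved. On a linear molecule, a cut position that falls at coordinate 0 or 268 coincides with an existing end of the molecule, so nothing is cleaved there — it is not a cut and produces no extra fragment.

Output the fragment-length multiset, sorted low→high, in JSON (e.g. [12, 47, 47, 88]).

Scan for sites:
  PtaX TCCGTTC/2: at [2, 96, 109, 177, 187, 208] ⇒ [4, 98, 111, 179, 189, 210]
  SqiI CATAGGC/3: at [22, 80, 118, 246] ⇒ [25, 83, 121, 249]
  LmaIX ACGCGCGC/3: at [48, 87, 127, 146, 156, 166, 226, 237, 256] ⇒ [51, 90, 130, 149, 159, 169, 229, 240, 259]
  FykIII TCAA/2: at [32, 57, 62, 142, 197, 217] ⇒ [34, 59, 64, 144, 199, 219]
  MvoII ATCCGTT/5: at [1, 108, 186] ⇒ [6, 113, 191]

All cut coordinates (distinct, sorted): [4, 6, 25, 34, 51, 59, 64, 83, 90, 98, 111, 113, 121, 130, 144, 149, 159, 169, 179, 189, 191, 199, 210, 219, 229, 240, 249, 259]

Fragments:
  [0,4): 4 bp
  [4,6): 2 bp
  [6,25): 19 bp
  [25,34): 9 bp
  [34,51): 17 bp
  [51,59): 8 bp
  [59,64): 5 bp
  [64,83): 19 bp
  [83,90): 7 bp
  [90,98): 8 bp
  [98,111): 13 bp
  [111,113): 2 bp
  [113,121): 8 bp
  [121,130): 9 bp
  [130,144): 14 bp
  [144,149): 5 bp
  [149,159): 10 bp
  [159,169): 10 bp
  [169,179): 10 bp
  [179,189): 10 bp
  [189,191): 2 bp
  [191,199): 8 bp
  [199,210): 11 bp
  [210,219): 9 bp
  [219,229): 10 bp
  [229,240): 11 bp
  [240,249): 9 bp
  [249,259): 10 bp
  [259,268): 9 bp

[2,2,2,4,5,5,7,8,8,8,8,9,9,9,9,9,10,10,10,10,10,10,11,11,13,14,17,19,19]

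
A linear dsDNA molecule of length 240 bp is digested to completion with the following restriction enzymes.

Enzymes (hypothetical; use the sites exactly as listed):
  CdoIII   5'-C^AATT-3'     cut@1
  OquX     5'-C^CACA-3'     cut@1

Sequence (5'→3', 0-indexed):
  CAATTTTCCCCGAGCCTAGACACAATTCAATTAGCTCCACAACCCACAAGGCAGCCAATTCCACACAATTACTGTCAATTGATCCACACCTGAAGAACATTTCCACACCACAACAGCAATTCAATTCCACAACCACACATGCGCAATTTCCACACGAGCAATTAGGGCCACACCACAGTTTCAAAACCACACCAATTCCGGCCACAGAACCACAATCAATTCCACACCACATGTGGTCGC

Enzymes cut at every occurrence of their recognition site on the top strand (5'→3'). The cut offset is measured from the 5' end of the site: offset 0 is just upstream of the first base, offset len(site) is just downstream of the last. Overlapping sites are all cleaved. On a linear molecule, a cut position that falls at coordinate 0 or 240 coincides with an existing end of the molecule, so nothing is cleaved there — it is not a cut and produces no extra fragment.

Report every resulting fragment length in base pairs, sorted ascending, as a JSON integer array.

Site scan:
  CdoIII CAATT/1: at [0, 22, 27, 55, 65, 75, 116, 121, 143, 158, 192, 216] ⇒ [1, 23, 28, 56, 66, 76, 117, 122, 144, 159, 193, 217]
  OquX CCACA/1: at [36, 43, 60, 83, 102, 107, 126, 132, 149, 167, 172, 186, 201, 209, 221, 226] ⇒ [37, 44, 61, 84, 103, 108, 127, 133, 150, 168, 173, 187, 202, 210, 222, 227]

All cut coordinates (distinct, sorted): [1, 23, 28, 37, 44, 56, 61, 66, 76, 84, 103, 108, 117, 122, 127, 133, 144, 150, 159, 168, 173, 187, 193, 202, 210, 217, 222, 227]

Fragment lengths:
  [0,1): 1 bp
  [1,23): 22 bp
  [23,28): 5 bp
  [28,37): 9 bp
  [37,44): 7 bp
  [44,56): 12 bp
  [56,61): 5 bp
  [61,66): 5 bp
  [66,76): 10 bp
  [76,84): 8 bp
  [84,103): 19 bp
  [103,108): 5 bp
  [108,117): 9 bp
  [117,122): 5 bp
  [122,127): 5 bp
  [127,133): 6 bp
  [133,144): 11 bp
  [144,150): 6 bp
  [150,159): 9 bp
  [159,168): 9 bp
  [168,173): 5 bp
  [173,187): 14 bp
  [187,193): 6 bp
  [193,202): 9 bp
  [202,210): 8 bp
  [210,217): 7 bp
  [217,222): 5 bp
  [222,227): 5 bp
  [227,240): 13 bp

[1,5,5,5,5,5,5,5,5,5,6,6,6,7,7,8,8,9,9,9,9,9,10,11,12,13,14,19,22]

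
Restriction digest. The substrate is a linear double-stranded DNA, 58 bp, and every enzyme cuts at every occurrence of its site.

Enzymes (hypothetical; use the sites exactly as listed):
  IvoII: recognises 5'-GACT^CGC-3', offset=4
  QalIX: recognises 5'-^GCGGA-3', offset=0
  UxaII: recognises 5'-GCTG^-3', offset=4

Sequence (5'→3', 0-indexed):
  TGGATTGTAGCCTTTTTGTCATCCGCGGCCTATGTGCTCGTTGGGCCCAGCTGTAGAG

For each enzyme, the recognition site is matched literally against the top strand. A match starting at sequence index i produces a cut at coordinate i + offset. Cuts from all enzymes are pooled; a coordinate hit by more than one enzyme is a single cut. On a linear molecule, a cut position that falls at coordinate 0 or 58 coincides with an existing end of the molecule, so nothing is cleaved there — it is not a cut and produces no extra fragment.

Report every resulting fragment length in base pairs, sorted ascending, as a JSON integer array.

Per-enzyme occurrences:
  IvoII (GACTCGC, off=4): no sites
  QalIX (GCGGA, off=0): no sites
  UxaII (GCTG, off=4): starts [49] → cuts [53]

All cut coordinates (distinct, sorted): [53]

Fragment lengths:
  [0,53): 53 bp
  [53,58): 5 bp

[5,53]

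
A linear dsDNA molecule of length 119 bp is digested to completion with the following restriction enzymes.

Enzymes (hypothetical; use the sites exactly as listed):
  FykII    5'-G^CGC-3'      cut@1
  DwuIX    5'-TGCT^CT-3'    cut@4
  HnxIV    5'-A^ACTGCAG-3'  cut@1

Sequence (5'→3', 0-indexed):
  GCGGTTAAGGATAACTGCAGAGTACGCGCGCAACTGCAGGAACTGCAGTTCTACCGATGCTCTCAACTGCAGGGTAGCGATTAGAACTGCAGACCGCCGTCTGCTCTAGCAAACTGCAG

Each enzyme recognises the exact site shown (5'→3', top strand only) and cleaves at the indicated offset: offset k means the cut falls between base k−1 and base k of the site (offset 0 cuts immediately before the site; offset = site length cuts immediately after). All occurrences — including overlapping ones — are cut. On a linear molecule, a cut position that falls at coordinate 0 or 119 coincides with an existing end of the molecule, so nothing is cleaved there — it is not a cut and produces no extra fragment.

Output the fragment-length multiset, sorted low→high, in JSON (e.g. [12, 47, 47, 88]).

[2,4,4,7,7,9,13,13,20,20,20]

Scan for sites:
  FykII (GCGC, off=1): starts [25, 27] → cuts [26, 28]
  DwuIX (TGCTCT, off=4): starts [57, 101] → cuts [61, 105]
  HnxIV (AACTGCAG, off=1): starts [12, 31, 40, 64, 84, 111] → cuts [13, 32, 41, 65, 85, 112]

Pooled cuts: [13, 26, 28, 32, 41, 61, 65, 85, 105, 112]

Fragments:
  [0,13): 13 bp
  [13,26): 13 bp
  [26,28): 2 bp
  [28,32): 4 bp
  [32,41): 9 bp
  [41,61): 20 bp
  [61,65): 4 bp
  [65,85): 20 bp
  [85,105): 20 bp
  [105,112): 7 bp
  [112,119): 7 bp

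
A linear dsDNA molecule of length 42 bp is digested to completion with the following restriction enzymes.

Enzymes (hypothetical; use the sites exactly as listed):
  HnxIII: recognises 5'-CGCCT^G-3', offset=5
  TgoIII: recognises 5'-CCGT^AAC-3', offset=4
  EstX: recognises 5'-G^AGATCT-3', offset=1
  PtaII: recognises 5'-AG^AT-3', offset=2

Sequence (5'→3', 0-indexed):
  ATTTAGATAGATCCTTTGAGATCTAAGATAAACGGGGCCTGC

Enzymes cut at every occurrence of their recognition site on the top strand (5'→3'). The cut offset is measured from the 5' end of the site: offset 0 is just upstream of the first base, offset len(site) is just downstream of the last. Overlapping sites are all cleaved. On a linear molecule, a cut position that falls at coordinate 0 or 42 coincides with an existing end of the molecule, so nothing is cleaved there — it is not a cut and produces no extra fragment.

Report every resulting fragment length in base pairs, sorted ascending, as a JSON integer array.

Per-enzyme occurrences:
  HnxIII (CGCCTG, off=5): no sites
  TgoIII (CCGTAAC, off=4): no sites
  EstX GAGATCT/1: at [17] ⇒ [18]
  PtaII AGAT/2: at [4, 8, 18, 25] ⇒ [6, 10, 20, 27]

All cut coordinates (distinct, sorted): [6, 10, 18, 20, 27]

Fragment lengths:
  [0,6): 6 bp
  [6,10): 4 bp
  [10,18): 8 bp
  [18,20): 2 bp
  [20,27): 7 bp
  [27,42): 15 bp

[2,4,6,7,8,15]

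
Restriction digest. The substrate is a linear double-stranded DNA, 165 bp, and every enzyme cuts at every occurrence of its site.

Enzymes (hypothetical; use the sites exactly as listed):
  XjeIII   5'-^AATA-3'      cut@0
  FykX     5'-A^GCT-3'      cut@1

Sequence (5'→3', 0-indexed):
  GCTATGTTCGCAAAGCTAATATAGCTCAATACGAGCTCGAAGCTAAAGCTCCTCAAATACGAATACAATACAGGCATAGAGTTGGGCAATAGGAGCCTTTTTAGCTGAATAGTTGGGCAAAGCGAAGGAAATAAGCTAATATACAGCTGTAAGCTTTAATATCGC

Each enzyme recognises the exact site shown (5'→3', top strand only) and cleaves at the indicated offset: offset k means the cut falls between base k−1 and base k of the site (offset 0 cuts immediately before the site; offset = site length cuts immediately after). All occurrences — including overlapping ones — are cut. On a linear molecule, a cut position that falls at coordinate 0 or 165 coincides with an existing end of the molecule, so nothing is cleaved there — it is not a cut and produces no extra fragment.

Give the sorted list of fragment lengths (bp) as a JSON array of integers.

[3,3,4,4,5,5,5,6,6,6,7,7,7,8,8,8,14,16,21,22]

Site scan:
  XjeIII AATA/0: at [17, 27, 55, 61, 66, 87, 107, 129, 137, 157] ⇒ [17, 27, 55, 61, 66, 87, 107, 129, 137, 157]
  FykX AGCT/1: at [13, 22, 33, 40, 46, 102, 133, 144, 151] ⇒ [14, 23, 34, 41, 47, 103, 134, 145, 152]

Pooled cuts: [14, 17, 23, 27, 34, 41, 47, 55, 61, 66, 87, 103, 107, 129, 134, 137, 145, 152, 157]

Fragments:
  [0,14): 14 bp
  [14,17): 3 bp
  [17,23): 6 bp
  [23,27): 4 bp
  [27,34): 7 bp
  [34,41): 7 bp
  [41,47): 6 bp
  [47,55): 8 bp
  [55,61): 6 bp
  [61,66): 5 bp
  [66,87): 21 bp
  [87,103): 16 bp
  [103,107): 4 bp
  [107,129): 22 bp
  [129,134): 5 bp
  [134,137): 3 bp
  [137,145): 8 bp
  [145,152): 7 bp
  [152,157): 5 bp
  [157,165): 8 bp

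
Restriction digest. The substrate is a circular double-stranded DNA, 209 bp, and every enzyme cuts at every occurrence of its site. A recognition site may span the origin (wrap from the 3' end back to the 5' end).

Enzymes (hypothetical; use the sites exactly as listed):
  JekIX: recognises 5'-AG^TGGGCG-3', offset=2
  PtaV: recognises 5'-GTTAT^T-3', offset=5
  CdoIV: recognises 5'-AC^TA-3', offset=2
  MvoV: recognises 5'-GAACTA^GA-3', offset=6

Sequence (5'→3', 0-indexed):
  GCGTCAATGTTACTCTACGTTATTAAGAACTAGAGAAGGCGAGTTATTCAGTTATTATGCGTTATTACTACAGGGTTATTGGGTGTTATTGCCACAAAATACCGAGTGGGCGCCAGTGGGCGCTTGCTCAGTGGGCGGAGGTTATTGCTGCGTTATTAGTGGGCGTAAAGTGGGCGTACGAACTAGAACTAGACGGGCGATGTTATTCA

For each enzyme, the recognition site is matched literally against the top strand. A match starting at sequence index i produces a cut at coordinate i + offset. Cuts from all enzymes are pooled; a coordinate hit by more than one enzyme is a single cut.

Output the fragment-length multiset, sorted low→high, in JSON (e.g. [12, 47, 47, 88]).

Per-enzyme occurrences:
  JekIX (AGTGGGCG, off=2): starts [104, 114, 129, 157, 168] → cuts [106, 116, 131, 159, 170]
  PtaV (GTTATT, off=5): starts [18, 42, 50, 60, 74, 84, 140, 151, 201] → cuts [23, 47, 55, 65, 79, 89, 145, 156, 206]
  CdoIV (ACTA, off=2): starts [28, 66, 181, 187] → cuts [30, 68, 183, 189]
  MvoV (GAACTAGA, off=6): starts [26, 179, 185] → cuts [32, 185, 191]

Pooled cuts: [23, 30, 32, 47, 55, 65, 68, 79, 89, 106, 116, 131, 145, 156, 159, 170, 183, 185, 189, 191, 206]

Fragments:
  23→30: 7 bp
  30→32: 2 bp
  32→47: 15 bp
  47→55: 8 bp
  55→65: 10 bp
  65→68: 3 bp
  68→79: 11 bp
  79→89: 10 bp
  89→106: 17 bp
  106→116: 10 bp
  116→131: 15 bp
  131→145: 14 bp
  145→156: 11 bp
  156→159: 3 bp
  159→170: 11 bp
  170→183: 13 bp
  183→185: 2 bp
  185→189: 4 bp
  189→191: 2 bp
  191→206: 15 bp
  206→23 (wrap): 209-206+23 = 26 bp

[2,2,2,3,3,4,7,8,10,10,10,11,11,11,13,14,15,15,15,17,26]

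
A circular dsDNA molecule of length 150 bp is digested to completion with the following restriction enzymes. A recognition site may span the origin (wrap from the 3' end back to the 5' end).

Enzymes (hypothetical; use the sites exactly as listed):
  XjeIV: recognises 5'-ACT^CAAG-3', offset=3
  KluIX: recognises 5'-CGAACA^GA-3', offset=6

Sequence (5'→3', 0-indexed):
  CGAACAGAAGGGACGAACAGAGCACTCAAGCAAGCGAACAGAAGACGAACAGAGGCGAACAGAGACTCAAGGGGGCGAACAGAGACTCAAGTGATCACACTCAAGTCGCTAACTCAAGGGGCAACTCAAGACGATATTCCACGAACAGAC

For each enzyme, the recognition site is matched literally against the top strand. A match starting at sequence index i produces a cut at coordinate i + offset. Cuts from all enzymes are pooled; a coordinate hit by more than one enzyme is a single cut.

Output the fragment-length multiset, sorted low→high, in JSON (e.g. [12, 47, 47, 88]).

[6,6,7,9,10,11,12,13,13,14,14,14,21]

Site scan:
  XjeIV ACTCAAG/3: at [23, 64, 84, 98, 111, 123] ⇒ [26, 67, 87, 101, 114, 126]
  KluIX CGAACAGA/6: at [0, 13, 34, 45, 55, 75, 141] ⇒ [6, 19, 40, 51, 61, 81, 147]

Pooled cuts: [6, 19, 26, 40, 51, 61, 67, 81, 87, 101, 114, 126, 147]

Fragment lengths:
  6→19: 13 bp
  19→26: 7 bp
  26→40: 14 bp
  40→51: 11 bp
  51→61: 10 bp
  61→67: 6 bp
  67→81: 14 bp
  81→87: 6 bp
  87→101: 14 bp
  101→114: 13 bp
  114→126: 12 bp
  126→147: 21 bp
  147→6 (wrap): 150-147+6 = 9 bp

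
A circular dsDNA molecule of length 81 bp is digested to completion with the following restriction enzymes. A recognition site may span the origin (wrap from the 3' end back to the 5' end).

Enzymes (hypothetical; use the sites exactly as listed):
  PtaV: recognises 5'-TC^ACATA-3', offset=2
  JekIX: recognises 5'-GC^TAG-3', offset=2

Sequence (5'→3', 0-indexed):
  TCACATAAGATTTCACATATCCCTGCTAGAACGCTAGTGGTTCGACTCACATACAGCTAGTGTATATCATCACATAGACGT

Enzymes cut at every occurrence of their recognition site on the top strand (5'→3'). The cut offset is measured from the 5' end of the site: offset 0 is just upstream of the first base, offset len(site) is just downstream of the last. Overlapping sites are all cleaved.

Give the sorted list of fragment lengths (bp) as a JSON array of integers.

[8,9,12,12,12,14,14]

Site scan:
  PtaV TCACATA/2: at [0, 12, 46, 69] ⇒ [2, 14, 48, 71]
  JekIX GCTAG/2: at [24, 32, 55] ⇒ [26, 34, 57]

Pooled cuts: [2, 14, 26, 34, 48, 57, 71]

Fragments:
  2→14: 12 bp
  14→26: 12 bp
  26→34: 8 bp
  34→48: 14 bp
  48→57: 9 bp
  57→71: 14 bp
  71→2 (wrap): 81-71+2 = 12 bp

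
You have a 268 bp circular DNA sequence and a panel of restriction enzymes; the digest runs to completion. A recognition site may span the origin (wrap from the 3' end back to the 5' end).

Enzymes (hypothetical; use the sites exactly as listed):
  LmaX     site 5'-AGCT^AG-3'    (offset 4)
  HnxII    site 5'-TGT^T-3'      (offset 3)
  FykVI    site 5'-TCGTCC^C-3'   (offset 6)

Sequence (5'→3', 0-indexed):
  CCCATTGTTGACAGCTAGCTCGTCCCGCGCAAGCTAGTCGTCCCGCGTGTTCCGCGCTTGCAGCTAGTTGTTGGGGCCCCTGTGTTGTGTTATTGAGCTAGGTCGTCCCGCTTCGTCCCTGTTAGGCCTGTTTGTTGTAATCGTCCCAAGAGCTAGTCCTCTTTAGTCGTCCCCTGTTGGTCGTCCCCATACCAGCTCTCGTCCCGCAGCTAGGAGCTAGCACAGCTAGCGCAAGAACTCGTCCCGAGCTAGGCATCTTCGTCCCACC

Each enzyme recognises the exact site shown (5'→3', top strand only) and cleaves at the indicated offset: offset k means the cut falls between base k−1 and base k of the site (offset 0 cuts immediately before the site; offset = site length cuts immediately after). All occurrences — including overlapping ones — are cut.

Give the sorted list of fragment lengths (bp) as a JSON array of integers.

[4,4,5,5,6,6,7,7,7,8,8,8,9,9,9,9,9,9,10,10,11,12,14,14,15,17,18,18]

Site scan:
  LmaX AGCTAG/4: at [12, 31, 61, 95, 150, 207, 214, 223, 246] ⇒ [16, 35, 65, 99, 154, 211, 218, 227, 250]
  HnxII TGTT/3: at [5, 47, 68, 82, 87, 119, 128, 132, 174] ⇒ [8, 50, 71, 85, 90, 122, 131, 135, 177]
  FykVI TCGTCCC/6: at [19, 37, 102, 112, 140, 166, 180, 198, 238, 258] ⇒ [25, 43, 108, 118, 146, 172, 186, 204, 244, 264]

Pooled cuts: [8, 16, 25, 35, 43, 50, 65, 71, 85, 90, 99, 108, 118, 122, 131, 135, 146, 154, 172, 177, 186, 204, 211, 218, 227, 244, 250, 264]

Fragment lengths:
  8→16: 8 bp
  16→25: 9 bp
  25→35: 10 bp
  35→43: 8 bp
  43→50: 7 bp
  50→65: 15 bp
  65→71: 6 bp
  71→85: 14 bp
  85→90: 5 bp
  90→99: 9 bp
  99→108: 9 bp
  108→118: 10 bp
  118→122: 4 bp
  122→131: 9 bp
  131→135: 4 bp
  135→146: 11 bp
  146→154: 8 bp
  154→172: 18 bp
  172→177: 5 bp
  177→186: 9 bp
  186→204: 18 bp
  204→211: 7 bp
  211→218: 7 bp
  218→227: 9 bp
  227→244: 17 bp
  244→250: 6 bp
  250→264: 14 bp
  264→8 (wrap): 268-264+8 = 12 bp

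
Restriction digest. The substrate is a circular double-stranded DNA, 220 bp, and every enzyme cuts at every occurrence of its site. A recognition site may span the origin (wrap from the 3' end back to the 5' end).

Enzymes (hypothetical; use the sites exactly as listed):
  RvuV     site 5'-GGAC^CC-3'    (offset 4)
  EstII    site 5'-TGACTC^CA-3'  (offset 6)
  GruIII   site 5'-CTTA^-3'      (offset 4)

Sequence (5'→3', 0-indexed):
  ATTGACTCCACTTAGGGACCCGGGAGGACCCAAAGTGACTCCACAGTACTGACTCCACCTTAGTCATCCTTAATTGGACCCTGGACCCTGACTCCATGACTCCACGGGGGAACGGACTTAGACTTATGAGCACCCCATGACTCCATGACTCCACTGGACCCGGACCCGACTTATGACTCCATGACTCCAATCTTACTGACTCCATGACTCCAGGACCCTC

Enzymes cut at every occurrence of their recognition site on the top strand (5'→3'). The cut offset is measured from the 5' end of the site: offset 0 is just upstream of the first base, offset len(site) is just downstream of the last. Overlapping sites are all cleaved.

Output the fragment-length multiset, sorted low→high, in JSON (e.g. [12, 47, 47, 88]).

[5,6,6,6,6,6,7,7,7,7,8,8,8,8,8,8,8,8,10,10,12,12,14,17,18]

Per-enzyme occurrences:
  RvuV (GGACCC, off=4): starts [15, 25, 75, 82, 155, 161, 212] → cuts [19, 29, 79, 86, 159, 165, 216]
  EstII (TGACTCCA, off=6): starts [2, 35, 49, 88, 96, 137, 145, 173, 181, 196, 204] → cuts [8, 41, 55, 94, 102, 143, 151, 179, 187, 202, 210]
  GruIII (CTTA, off=4): starts [10, 58, 68, 116, 122, 169, 191] → cuts [14, 62, 72, 120, 126, 173, 195]

Pooled cuts: [8, 14, 19, 29, 41, 55, 62, 72, 79, 86, 94, 102, 120, 126, 143, 151, 159, 165, 173, 179, 187, 195, 202, 210, 216]

Fragment lengths:
  8→14: 6 bp
  14→19: 5 bp
  19→29: 10 bp
  29→41: 12 bp
  41→55: 14 bp
  55→62: 7 bp
  62→72: 10 bp
  72→79: 7 bp
  79→86: 7 bp
  86→94: 8 bp
  94→102: 8 bp
  102→120: 18 bp
  120→126: 6 bp
  126→143: 17 bp
  143→151: 8 bp
  151→159: 8 bp
  159→165: 6 bp
  165→173: 8 bp
  173→179: 6 bp
  179→187: 8 bp
  187→195: 8 bp
  195→202: 7 bp
  202→210: 8 bp
  210→216: 6 bp
  216→8 (wrap): 220-216+8 = 12 bp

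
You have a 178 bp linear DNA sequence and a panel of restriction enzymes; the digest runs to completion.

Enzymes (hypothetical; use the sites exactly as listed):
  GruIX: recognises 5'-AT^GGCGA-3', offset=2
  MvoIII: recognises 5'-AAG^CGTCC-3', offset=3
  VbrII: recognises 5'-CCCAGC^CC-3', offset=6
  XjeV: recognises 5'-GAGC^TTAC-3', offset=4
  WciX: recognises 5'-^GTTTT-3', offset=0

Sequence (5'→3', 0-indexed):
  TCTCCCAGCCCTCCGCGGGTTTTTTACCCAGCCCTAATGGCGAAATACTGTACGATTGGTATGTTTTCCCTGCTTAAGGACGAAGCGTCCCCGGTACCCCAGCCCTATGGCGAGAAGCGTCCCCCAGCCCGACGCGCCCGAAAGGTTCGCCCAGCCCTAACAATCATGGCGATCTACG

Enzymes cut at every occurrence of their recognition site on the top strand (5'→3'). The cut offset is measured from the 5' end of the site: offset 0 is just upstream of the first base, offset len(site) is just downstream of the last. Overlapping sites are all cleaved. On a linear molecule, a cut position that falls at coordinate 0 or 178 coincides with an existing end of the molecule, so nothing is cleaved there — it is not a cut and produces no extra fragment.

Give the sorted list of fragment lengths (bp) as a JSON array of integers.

Scan for sites:
  GruIX (ATGGCGA, off=2): starts [36, 106, 165] → cuts [38, 108, 167]
  MvoIII (AAGCGTCC, off=3): starts [82, 114] → cuts [85, 117]
  VbrII (CCCAGCCC, off=6): starts [3, 26, 97, 122, 149] → cuts [9, 32, 103, 128, 155]
  XjeV (GAGCTTAC, off=4): no sites
  WciX (GTTTT, off=0): starts [18, 62] → cuts [18, 62]

All cut coordinates (distinct, sorted): [9, 18, 32, 38, 62, 85, 103, 108, 117, 128, 155, 167]

Fragments:
  [0,9): 9 bp
  [9,18): 9 bp
  [18,32): 14 bp
  [32,38): 6 bp
  [38,62): 24 bp
  [62,85): 23 bp
  [85,103): 18 bp
  [103,108): 5 bp
  [108,117): 9 bp
  [117,128): 11 bp
  [128,155): 27 bp
  [155,167): 12 bp
  [167,178): 11 bp

[5,6,9,9,9,11,11,12,14,18,23,24,27]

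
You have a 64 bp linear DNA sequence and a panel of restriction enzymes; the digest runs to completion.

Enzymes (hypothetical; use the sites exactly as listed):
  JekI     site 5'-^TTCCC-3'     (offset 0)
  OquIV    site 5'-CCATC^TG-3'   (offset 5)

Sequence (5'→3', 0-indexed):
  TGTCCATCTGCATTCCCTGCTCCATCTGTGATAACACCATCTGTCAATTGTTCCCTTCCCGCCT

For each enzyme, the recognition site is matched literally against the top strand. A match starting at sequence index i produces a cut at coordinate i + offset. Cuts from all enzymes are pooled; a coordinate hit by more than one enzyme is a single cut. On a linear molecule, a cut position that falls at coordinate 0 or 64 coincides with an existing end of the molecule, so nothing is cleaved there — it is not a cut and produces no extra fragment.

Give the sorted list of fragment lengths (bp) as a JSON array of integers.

Per-enzyme occurrences:
  JekI (TTCCC, off=0): starts [12, 50, 55] → cuts [12, 50, 55]
  OquIV (CCATCTG, off=5): starts [3, 21, 36] → cuts [8, 26, 41]

Pooled cuts: [8, 12, 26, 41, 50, 55]

Fragments:
  [0,8): 8 bp
  [8,12): 4 bp
  [12,26): 14 bp
  [26,41): 15 bp
  [41,50): 9 bp
  [50,55): 5 bp
  [55,64): 9 bp

[4,5,8,9,9,14,15]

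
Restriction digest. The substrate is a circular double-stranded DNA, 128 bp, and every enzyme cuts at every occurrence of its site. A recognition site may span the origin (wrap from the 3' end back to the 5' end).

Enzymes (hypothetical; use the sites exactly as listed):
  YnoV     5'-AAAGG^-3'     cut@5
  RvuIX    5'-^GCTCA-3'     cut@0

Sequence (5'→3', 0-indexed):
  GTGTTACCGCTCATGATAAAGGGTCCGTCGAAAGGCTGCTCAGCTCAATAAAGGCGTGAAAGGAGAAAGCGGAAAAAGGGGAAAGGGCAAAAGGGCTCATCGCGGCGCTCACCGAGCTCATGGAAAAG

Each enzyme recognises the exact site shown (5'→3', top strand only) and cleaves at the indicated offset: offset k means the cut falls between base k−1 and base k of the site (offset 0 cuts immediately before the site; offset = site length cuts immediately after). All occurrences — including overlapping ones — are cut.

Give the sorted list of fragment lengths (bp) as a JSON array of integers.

[2,5,7,7,8,9,9,12,12,13,14,14,16]

Site scan:
  YnoV (AAAGG, off=5): starts [17, 30, 49, 58, 74, 81, 89, 124] → cuts [1, 22, 35, 54, 63, 79, 86, 94]
  RvuIX (GCTCA, off=0): starts [8, 37, 42, 94, 106, 115] → cuts [8, 37, 42, 94, 106, 115]

All cut coordinates (distinct, sorted): [1, 8, 22, 35, 37, 42, 54, 63, 79, 86, 94, 106, 115]

Fragments:
  1→8: 7 bp
  8→22: 14 bp
  22→35: 13 bp
  35→37: 2 bp
  37→42: 5 bp
  42→54: 12 bp
  54→63: 9 bp
  63→79: 16 bp
  79→86: 7 bp
  86→94: 8 bp
  94→106: 12 bp
  106→115: 9 bp
  115→1 (wrap): 128-115+1 = 14 bp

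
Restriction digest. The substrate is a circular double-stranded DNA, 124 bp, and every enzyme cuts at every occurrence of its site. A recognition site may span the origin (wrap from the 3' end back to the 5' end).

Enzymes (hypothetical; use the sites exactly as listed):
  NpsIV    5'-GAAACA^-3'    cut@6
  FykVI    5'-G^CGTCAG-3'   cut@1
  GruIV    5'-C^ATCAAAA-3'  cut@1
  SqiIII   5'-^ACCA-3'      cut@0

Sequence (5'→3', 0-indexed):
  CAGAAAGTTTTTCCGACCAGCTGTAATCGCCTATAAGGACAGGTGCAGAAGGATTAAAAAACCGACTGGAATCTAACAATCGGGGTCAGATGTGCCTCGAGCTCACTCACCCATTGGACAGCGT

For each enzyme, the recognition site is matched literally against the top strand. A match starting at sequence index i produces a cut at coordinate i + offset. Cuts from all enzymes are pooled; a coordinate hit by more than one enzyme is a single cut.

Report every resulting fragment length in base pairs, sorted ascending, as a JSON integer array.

Scan for sites:
  NpsIV (GAAACA, off=6): no sites
  FykVI (GCGTCAG, off=1): starts [120] → cuts [121]
  GruIV (CATCAAAA, off=1): no sites
  SqiIII (ACCA, off=0): starts [15] → cuts [15]

Pooled cuts: [15, 121]

Fragments:
  15→121: 106 bp
  121→15 (wrap): 124-121+15 = 18 bp

[18,106]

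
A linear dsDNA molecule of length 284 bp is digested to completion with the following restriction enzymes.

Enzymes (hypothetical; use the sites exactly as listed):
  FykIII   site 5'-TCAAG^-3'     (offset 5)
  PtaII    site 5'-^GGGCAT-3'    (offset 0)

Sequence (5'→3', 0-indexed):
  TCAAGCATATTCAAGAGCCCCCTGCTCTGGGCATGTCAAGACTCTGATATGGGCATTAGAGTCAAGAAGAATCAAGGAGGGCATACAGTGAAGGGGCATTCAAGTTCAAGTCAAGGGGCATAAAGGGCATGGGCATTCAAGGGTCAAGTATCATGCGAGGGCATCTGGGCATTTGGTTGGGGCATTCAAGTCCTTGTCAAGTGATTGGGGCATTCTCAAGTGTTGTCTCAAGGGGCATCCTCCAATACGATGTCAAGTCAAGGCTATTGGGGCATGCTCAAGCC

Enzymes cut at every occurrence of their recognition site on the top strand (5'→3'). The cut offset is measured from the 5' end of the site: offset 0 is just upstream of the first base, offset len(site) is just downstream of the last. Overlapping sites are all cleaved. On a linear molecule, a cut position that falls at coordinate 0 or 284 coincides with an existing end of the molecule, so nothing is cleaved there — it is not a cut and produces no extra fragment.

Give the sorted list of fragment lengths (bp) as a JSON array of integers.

Scan for sites:
  FykIII TCAAG/5: at [0, 10, 35, 61, 71, 99, 105, 110, 136, 143, 185, 196, 215, 227, 252, 257, 277] ⇒ [5, 15, 40, 66, 76, 104, 110, 115, 141, 148, 190, 201, 220, 232, 257, 262, 282]
  PtaII GGGCAT/0: at [28, 50, 78, 93, 115, 124, 130, 158, 166, 179, 207, 232, 269] ⇒ [28, 50, 78, 93, 115, 124, 130, 158, 166, 179, 207, 232, 269]

Pooled cuts: [5, 15, 28, 40, 50, 66, 76, 78, 93, 104, 110, 115, 124, 130, 141, 148, 158, 166, 179, 190, 201, 207, 220, 232, 257, 262, 269, 282]

Fragment lengths:
  [0,5): 5 bp
  [5,15): 10 bp
  [15,28): 13 bp
  [28,40): 12 bp
  [40,50): 10 bp
  [50,66): 16 bp
  [66,76): 10 bp
  [76,78): 2 bp
  [78,93): 15 bp
  [93,104): 11 bp
  [104,110): 6 bp
  [110,115): 5 bp
  [115,124): 9 bp
  [124,130): 6 bp
  [130,141): 11 bp
  [141,148): 7 bp
  [148,158): 10 bp
  [158,166): 8 bp
  [166,179): 13 bp
  [179,190): 11 bp
  [190,201): 11 bp
  [201,207): 6 bp
  [207,220): 13 bp
  [220,232): 12 bp
  [232,257): 25 bp
  [257,262): 5 bp
  [262,269): 7 bp
  [269,282): 13 bp
  [282,284): 2 bp

[2,2,5,5,5,6,6,6,7,7,8,9,10,10,10,10,11,11,11,11,12,12,13,13,13,13,15,16,25]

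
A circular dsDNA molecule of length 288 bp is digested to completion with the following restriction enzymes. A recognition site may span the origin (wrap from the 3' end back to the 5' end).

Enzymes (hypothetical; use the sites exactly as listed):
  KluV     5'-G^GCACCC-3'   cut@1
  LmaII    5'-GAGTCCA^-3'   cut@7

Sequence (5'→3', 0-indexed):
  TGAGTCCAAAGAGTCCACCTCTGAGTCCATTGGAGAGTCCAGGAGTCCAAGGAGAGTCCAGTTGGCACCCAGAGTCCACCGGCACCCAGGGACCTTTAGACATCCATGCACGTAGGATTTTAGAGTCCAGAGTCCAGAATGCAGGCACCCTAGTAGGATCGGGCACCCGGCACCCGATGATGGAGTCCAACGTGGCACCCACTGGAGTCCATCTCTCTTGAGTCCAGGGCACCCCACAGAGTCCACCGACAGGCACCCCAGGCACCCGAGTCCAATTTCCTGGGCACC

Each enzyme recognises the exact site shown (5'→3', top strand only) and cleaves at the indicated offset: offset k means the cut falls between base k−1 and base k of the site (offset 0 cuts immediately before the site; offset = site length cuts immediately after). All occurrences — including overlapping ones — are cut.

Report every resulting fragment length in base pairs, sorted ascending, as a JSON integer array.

[2,3,4,5,7,7,7,8,8,9,9,11,12,12,13,14,15,17,17,18,20,22,48]

Scan for sites:
  KluV GGCACCC/1: at [63, 80, 143, 161, 168, 193, 227, 251, 260] ⇒ [64, 81, 144, 162, 169, 194, 228, 252, 261]
  LmaII GAGTCCA/7: at [1, 10, 22, 34, 42, 53, 71, 122, 129, 182, 204, 219, 238, 267] ⇒ [8, 17, 29, 41, 49, 60, 78, 129, 136, 189, 211, 226, 245, 274]

Pooled cuts: [8, 17, 29, 41, 49, 60, 64, 78, 81, 129, 136, 144, 162, 169, 189, 194, 211, 226, 228, 245, 252, 261, 274]

Fragment lengths:
  8→17: 9 bp
  17→29: 12 bp
  29→41: 12 bp
  41→49: 8 bp
  49→60: 11 bp
  60→64: 4 bp
  64→78: 14 bp
  78→81: 3 bp
  81→129: 48 bp
  129→136: 7 bp
  136→144: 8 bp
  144→162: 18 bp
  162→169: 7 bp
  169→189: 20 bp
  189→194: 5 bp
  194→211: 17 bp
  211→226: 15 bp
  226→228: 2 bp
  228→245: 17 bp
  245→252: 7 bp
  252→261: 9 bp
  261→274: 13 bp
  274→8 (wrap): 288-274+8 = 22 bp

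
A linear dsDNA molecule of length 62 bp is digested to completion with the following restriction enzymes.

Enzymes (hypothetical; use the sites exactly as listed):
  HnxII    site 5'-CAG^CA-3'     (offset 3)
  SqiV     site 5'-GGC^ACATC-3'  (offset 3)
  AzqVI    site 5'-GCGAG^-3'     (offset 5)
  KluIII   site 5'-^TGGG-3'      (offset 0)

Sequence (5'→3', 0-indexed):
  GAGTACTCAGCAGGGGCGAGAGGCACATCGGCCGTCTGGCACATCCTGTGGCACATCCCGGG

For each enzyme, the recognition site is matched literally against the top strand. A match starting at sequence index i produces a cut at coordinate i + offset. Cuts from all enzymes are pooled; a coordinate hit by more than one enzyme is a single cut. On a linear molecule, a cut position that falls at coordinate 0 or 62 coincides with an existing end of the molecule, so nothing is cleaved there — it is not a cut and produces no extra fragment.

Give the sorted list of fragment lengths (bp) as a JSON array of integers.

Per-enzyme occurrences:
  HnxII (CAGCA, off=3): starts [7] → cuts [10]
  SqiV (GGCACATC, off=3): starts [21, 37, 49] → cuts [24, 40, 52]
  AzqVI (GCGAG, off=5): starts [15] → cuts [20]
  KluIII (TGGG, off=0): no sites

Pooled cuts: [10, 20, 24, 40, 52]

Fragment lengths:
  [0,10): 10 bp
  [10,20): 10 bp
  [20,24): 4 bp
  [24,40): 16 bp
  [40,52): 12 bp
  [52,62): 10 bp

[4,10,10,10,12,16]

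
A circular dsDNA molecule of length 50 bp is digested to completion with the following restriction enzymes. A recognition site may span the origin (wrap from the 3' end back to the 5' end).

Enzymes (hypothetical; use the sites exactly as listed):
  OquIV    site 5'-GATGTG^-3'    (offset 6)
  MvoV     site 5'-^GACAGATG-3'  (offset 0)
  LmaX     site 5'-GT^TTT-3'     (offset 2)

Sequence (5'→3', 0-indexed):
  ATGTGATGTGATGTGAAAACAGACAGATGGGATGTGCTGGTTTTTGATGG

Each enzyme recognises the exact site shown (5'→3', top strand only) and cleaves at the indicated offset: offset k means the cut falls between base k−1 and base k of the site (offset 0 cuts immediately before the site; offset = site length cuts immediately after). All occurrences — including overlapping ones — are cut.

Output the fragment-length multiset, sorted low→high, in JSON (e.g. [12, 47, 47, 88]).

Scan for sites:
  OquIV GATGTG/6: at [4, 9, 30, 49] ⇒ [5, 10, 15, 36]
  MvoV GACAGATG/0: at [21] ⇒ [21]
  LmaX GTTTT/2: at [39] ⇒ [41]

Pooled cuts: [5, 10, 15, 21, 36, 41]

Fragments:
  5→10: 5 bp
  10→15: 5 bp
  15→21: 6 bp
  21→36: 15 bp
  36→41: 5 bp
  41→5 (wrap): 50-41+5 = 14 bp

[5,5,5,6,14,15]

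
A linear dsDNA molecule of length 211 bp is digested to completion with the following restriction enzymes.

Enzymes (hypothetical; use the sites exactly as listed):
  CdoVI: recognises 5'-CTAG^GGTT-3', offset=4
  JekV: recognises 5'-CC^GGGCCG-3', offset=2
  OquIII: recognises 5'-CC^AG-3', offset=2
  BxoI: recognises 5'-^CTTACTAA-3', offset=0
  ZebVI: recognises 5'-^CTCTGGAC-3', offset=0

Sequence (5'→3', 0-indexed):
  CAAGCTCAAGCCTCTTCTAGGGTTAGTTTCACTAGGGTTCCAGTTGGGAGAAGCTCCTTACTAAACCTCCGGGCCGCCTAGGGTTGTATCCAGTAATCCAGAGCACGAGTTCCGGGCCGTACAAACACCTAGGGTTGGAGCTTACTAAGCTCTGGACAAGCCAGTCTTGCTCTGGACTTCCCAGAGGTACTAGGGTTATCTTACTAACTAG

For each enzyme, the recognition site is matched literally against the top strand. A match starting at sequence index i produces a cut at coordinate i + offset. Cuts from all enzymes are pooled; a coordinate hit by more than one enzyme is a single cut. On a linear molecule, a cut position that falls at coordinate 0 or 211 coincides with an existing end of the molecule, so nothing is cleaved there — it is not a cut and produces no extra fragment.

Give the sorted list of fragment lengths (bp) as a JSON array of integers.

Per-enzyme occurrences:
  CdoVI CTAGGGTT/4: at [16, 31, 77, 128, 189] ⇒ [20, 35, 81, 132, 193]
  JekV CCGGGCCG/2: at [68, 111] ⇒ [70, 113]
  OquIII CCAG/2: at [39, 89, 97, 160, 180] ⇒ [41, 91, 99, 162, 182]
  BxoI CTTACTAA/0: at [56, 140, 199] ⇒ [56, 140, 199]
  ZebVI CTCTGGAC/0: at [149, 169] ⇒ [149, 169]

All cut coordinates (distinct, sorted): [20, 35, 41, 56, 70, 81, 91, 99, 113, 132, 140, 149, 162, 169, 182, 193, 199]

Fragment lengths:
  [0,20): 20 bp
  [20,35): 15 bp
  [35,41): 6 bp
  [41,56): 15 bp
  [56,70): 14 bp
  [70,81): 11 bp
  [81,91): 10 bp
  [91,99): 8 bp
  [99,113): 14 bp
  [113,132): 19 bp
  [132,140): 8 bp
  [140,149): 9 bp
  [149,162): 13 bp
  [162,169): 7 bp
  [169,182): 13 bp
  [182,193): 11 bp
  [193,199): 6 bp
  [199,211): 12 bp

[6,6,7,8,8,9,10,11,11,12,13,13,14,14,15,15,19,20]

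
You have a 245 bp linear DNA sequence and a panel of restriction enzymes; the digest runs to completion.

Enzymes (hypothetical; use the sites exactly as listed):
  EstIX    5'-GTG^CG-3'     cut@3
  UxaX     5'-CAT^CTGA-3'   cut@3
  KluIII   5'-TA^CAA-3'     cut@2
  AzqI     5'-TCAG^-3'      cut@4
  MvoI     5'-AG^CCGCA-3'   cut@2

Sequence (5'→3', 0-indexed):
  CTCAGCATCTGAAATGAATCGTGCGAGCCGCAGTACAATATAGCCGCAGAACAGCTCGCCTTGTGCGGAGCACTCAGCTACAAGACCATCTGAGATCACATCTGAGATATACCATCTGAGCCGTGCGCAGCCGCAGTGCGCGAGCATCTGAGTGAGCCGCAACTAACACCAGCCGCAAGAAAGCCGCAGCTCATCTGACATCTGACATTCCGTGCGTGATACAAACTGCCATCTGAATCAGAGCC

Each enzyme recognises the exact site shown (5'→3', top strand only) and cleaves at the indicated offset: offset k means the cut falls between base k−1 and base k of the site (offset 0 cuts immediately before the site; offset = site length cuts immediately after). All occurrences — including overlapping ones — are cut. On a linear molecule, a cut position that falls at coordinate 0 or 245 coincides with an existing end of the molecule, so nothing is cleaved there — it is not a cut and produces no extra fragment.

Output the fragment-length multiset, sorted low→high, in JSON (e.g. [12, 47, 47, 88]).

Site scan:
  EstIX GTGCG/3: at [20, 62, 122, 135, 211] ⇒ [23, 65, 125, 138, 214]
  UxaX CATCTGA/3: at [5, 86, 98, 112, 144, 191, 198, 229] ⇒ [8, 89, 101, 115, 147, 194, 201, 232]
  KluIII TACAA/2: at [33, 78, 219] ⇒ [35, 80, 221]
  AzqI TCAG/4: at [1, 73, 237] ⇒ [5, 77, 241]
  MvoI AGCCGCA/2: at [25, 41, 128, 154, 170, 181] ⇒ [27, 43, 130, 156, 172, 183]

All cut coordinates (distinct, sorted): [5, 8, 23, 27, 35, 43, 65, 77, 80, 89, 101, 115, 125, 130, 138, 147, 156, 172, 183, 194, 201, 214, 221, 232, 241]

Fragment lengths:
  [0,5): 5 bp
  [5,8): 3 bp
  [8,23): 15 bp
  [23,27): 4 bp
  [27,35): 8 bp
  [35,43): 8 bp
  [43,65): 22 bp
  [65,77): 12 bp
  [77,80): 3 bp
  [80,89): 9 bp
  [89,101): 12 bp
  [101,115): 14 bp
  [115,125): 10 bp
  [125,130): 5 bp
  [130,138): 8 bp
  [138,147): 9 bp
  [147,156): 9 bp
  [156,172): 16 bp
  [172,183): 11 bp
  [183,194): 11 bp
  [194,201): 7 bp
  [201,214): 13 bp
  [214,221): 7 bp
  [221,232): 11 bp
  [232,241): 9 bp
  [241,245): 4 bp

[3,3,4,4,5,5,7,7,8,8,8,9,9,9,9,10,11,11,11,12,12,13,14,15,16,22]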